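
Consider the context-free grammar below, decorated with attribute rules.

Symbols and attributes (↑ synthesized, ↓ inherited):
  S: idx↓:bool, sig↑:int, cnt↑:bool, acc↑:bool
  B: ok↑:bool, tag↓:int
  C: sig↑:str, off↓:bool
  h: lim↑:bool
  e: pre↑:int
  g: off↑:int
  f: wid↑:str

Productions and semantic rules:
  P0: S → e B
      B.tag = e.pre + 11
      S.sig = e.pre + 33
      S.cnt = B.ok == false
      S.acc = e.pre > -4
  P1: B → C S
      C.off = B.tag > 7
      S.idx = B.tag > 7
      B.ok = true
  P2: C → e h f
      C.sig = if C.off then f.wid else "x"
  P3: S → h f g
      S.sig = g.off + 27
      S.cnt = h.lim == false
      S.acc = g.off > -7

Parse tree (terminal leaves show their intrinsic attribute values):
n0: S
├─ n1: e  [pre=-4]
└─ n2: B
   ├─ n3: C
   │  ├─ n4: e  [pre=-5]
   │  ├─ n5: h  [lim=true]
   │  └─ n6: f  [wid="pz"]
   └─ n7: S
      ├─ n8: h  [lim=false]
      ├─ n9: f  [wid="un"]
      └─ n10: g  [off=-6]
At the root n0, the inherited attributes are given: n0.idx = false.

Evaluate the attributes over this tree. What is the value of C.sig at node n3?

"x"

1. n0.idx = false  [given at root]
2. n1.pre = -4  [terminal]
3. n2.tag = 7  [e.pre + 11]
4. n3.off = false  [B.tag > 7]
5. n4.pre = -5  [terminal]
6. n5.lim = true  [terminal]
7. n6.wid = "pz"  [terminal]
8. n3.sig = "x"  [if C.off then f.wid else "x"]
9. n7.idx = false  [B.tag > 7]
10. n8.lim = false  [terminal]
11. n9.wid = "un"  [terminal]
12. n10.off = -6  [terminal]
13. n7.sig = 21  [g.off + 27]
14. n7.cnt = true  [h.lim == false]
15. n7.acc = true  [g.off > -7]
16. n2.ok = true  [true]
17. n0.sig = 29  [e.pre + 33]
18. n0.cnt = false  [B.ok == false]
19. n0.acc = false  [e.pre > -4]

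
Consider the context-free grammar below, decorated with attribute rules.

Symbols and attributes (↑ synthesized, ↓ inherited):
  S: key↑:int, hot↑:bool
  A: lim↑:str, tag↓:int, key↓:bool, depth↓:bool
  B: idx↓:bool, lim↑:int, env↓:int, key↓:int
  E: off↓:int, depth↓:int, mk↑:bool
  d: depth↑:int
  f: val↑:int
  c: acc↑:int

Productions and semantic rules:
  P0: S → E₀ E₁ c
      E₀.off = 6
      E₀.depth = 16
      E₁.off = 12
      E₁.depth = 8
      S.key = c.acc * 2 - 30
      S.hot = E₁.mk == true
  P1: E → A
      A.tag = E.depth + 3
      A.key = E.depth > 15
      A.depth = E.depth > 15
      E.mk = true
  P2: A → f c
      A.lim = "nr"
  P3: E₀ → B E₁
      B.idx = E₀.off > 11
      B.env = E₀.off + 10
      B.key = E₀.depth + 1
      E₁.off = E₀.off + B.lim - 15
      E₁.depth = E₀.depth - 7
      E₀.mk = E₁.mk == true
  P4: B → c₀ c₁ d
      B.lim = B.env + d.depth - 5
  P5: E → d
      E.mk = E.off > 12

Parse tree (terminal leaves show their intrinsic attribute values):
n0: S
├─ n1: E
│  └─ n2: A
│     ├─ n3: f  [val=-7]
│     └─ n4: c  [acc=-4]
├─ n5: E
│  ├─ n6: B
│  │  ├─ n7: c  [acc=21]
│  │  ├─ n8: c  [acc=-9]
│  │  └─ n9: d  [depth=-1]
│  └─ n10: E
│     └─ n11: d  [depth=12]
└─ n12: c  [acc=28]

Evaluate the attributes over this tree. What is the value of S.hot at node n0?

1. n1.off = 6  [6]
2. n1.depth = 16  [16]
3. n2.tag = 19  [E.depth + 3]
4. n2.key = true  [E.depth > 15]
5. n2.depth = true  [E.depth > 15]
6. n3.val = -7  [terminal]
7. n4.acc = -4  [terminal]
8. n2.lim = "nr"  ["nr"]
9. n1.mk = true  [true]
10. n5.off = 12  [12]
11. n5.depth = 8  [8]
12. n6.idx = true  [E₀.off > 11]
13. n6.env = 22  [E₀.off + 10]
14. n6.key = 9  [E₀.depth + 1]
15. n7.acc = 21  [terminal]
16. n8.acc = -9  [terminal]
17. n9.depth = -1  [terminal]
18. n6.lim = 16  [B.env + d.depth - 5]
19. n10.off = 13  [E₀.off + B.lim - 15]
20. n10.depth = 1  [E₀.depth - 7]
21. n11.depth = 12  [terminal]
22. n10.mk = true  [E.off > 12]
23. n5.mk = true  [E₁.mk == true]
24. n12.acc = 28  [terminal]
25. n0.key = 26  [c.acc * 2 - 30]
26. n0.hot = true  [E₁.mk == true]

true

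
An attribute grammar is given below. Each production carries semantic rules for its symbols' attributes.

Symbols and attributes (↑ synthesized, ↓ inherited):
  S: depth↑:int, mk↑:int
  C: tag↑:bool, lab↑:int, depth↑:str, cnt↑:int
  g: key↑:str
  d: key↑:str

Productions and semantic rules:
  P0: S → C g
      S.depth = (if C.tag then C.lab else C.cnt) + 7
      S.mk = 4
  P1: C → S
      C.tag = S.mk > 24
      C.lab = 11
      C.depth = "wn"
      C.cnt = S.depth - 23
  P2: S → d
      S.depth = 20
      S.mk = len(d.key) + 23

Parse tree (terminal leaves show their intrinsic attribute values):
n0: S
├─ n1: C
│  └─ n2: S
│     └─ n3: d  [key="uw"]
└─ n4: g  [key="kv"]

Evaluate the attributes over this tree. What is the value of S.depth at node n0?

1. n3.key = "uw"  [terminal]
2. n2.depth = 20  [20]
3. n2.mk = 25  [len(d.key) + 23]
4. n1.tag = true  [S.mk > 24]
5. n1.lab = 11  [11]
6. n1.depth = "wn"  ["wn"]
7. n1.cnt = -3  [S.depth - 23]
8. n4.key = "kv"  [terminal]
9. n0.depth = 18  [(if C.tag then C.lab else C.cnt) + 7]
10. n0.mk = 4  [4]

18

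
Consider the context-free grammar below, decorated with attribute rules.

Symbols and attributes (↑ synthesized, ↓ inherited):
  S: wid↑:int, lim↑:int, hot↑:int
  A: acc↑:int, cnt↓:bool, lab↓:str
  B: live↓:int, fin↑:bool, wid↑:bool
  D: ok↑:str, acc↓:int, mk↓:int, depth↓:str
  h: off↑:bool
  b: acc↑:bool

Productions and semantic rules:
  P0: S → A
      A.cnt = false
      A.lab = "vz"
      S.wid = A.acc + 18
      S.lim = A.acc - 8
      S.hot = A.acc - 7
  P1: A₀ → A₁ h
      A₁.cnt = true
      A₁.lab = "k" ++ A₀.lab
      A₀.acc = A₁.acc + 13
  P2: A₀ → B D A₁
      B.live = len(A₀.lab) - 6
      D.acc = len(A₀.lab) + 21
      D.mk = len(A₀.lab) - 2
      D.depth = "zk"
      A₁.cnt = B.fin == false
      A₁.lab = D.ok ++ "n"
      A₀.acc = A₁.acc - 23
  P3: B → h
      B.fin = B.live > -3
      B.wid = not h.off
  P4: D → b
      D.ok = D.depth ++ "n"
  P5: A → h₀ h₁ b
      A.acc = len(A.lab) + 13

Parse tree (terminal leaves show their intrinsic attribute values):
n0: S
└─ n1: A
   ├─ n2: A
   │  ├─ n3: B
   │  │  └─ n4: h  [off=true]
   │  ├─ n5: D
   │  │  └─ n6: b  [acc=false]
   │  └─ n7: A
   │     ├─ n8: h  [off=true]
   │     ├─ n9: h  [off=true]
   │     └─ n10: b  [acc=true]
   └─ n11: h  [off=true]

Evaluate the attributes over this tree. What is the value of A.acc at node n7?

17

1. n1.cnt = false  [false]
2. n1.lab = "vz"  ["vz"]
3. n2.cnt = true  [true]
4. n2.lab = "kvz"  ["k" ++ A₀.lab]
5. n3.live = -3  [len(A₀.lab) - 6]
6. n4.off = true  [terminal]
7. n3.fin = false  [B.live > -3]
8. n3.wid = false  [not h.off]
9. n5.acc = 24  [len(A₀.lab) + 21]
10. n5.mk = 1  [len(A₀.lab) - 2]
11. n5.depth = "zk"  ["zk"]
12. n6.acc = false  [terminal]
13. n5.ok = "zkn"  [D.depth ++ "n"]
14. n7.cnt = true  [B.fin == false]
15. n7.lab = "zknn"  [D.ok ++ "n"]
16. n8.off = true  [terminal]
17. n9.off = true  [terminal]
18. n10.acc = true  [terminal]
19. n7.acc = 17  [len(A.lab) + 13]
20. n2.acc = -6  [A₁.acc - 23]
21. n11.off = true  [terminal]
22. n1.acc = 7  [A₁.acc + 13]
23. n0.wid = 25  [A.acc + 18]
24. n0.lim = -1  [A.acc - 8]
25. n0.hot = 0  [A.acc - 7]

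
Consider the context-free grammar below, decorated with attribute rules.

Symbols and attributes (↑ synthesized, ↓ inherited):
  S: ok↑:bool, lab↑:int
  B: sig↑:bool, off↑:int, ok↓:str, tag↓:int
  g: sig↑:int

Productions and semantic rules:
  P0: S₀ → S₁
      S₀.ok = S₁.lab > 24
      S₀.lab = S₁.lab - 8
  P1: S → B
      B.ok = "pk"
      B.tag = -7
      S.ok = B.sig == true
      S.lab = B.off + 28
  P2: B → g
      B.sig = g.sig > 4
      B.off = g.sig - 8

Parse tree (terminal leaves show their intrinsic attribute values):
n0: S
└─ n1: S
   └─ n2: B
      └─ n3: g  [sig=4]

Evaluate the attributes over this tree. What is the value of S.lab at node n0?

1. n2.ok = "pk"  ["pk"]
2. n2.tag = -7  [-7]
3. n3.sig = 4  [terminal]
4. n2.sig = false  [g.sig > 4]
5. n2.off = -4  [g.sig - 8]
6. n1.ok = false  [B.sig == true]
7. n1.lab = 24  [B.off + 28]
8. n0.ok = false  [S₁.lab > 24]
9. n0.lab = 16  [S₁.lab - 8]

16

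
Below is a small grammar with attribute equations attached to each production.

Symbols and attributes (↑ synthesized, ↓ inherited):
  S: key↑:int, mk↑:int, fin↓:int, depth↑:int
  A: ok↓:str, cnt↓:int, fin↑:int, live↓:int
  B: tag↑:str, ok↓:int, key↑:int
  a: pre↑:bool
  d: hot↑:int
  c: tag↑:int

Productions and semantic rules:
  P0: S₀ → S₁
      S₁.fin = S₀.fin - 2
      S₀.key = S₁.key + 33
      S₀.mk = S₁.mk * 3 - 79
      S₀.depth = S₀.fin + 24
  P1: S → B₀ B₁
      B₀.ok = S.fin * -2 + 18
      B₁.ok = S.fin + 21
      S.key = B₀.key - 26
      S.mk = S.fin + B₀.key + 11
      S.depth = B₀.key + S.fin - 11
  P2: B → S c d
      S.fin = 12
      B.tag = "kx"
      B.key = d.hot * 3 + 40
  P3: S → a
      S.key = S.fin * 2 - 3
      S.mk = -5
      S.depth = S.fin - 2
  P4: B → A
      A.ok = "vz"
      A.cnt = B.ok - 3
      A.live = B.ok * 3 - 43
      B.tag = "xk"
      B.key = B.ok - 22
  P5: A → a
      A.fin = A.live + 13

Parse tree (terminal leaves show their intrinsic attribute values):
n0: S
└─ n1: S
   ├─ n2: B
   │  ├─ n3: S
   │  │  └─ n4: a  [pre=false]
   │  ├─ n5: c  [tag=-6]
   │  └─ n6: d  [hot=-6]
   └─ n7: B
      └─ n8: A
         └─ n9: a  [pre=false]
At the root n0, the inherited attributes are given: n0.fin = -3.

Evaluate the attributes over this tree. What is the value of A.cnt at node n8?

1. n0.fin = -3  [given at root]
2. n1.fin = -5  [S₀.fin - 2]
3. n2.ok = 28  [S.fin * -2 + 18]
4. n3.fin = 12  [12]
5. n4.pre = false  [terminal]
6. n3.key = 21  [S.fin * 2 - 3]
7. n3.mk = -5  [-5]
8. n3.depth = 10  [S.fin - 2]
9. n5.tag = -6  [terminal]
10. n6.hot = -6  [terminal]
11. n2.tag = "kx"  ["kx"]
12. n2.key = 22  [d.hot * 3 + 40]
13. n7.ok = 16  [S.fin + 21]
14. n8.ok = "vz"  ["vz"]
15. n8.cnt = 13  [B.ok - 3]
16. n8.live = 5  [B.ok * 3 - 43]
17. n9.pre = false  [terminal]
18. n8.fin = 18  [A.live + 13]
19. n7.tag = "xk"  ["xk"]
20. n7.key = -6  [B.ok - 22]
21. n1.key = -4  [B₀.key - 26]
22. n1.mk = 28  [S.fin + B₀.key + 11]
23. n1.depth = 6  [B₀.key + S.fin - 11]
24. n0.key = 29  [S₁.key + 33]
25. n0.mk = 5  [S₁.mk * 3 - 79]
26. n0.depth = 21  [S₀.fin + 24]

13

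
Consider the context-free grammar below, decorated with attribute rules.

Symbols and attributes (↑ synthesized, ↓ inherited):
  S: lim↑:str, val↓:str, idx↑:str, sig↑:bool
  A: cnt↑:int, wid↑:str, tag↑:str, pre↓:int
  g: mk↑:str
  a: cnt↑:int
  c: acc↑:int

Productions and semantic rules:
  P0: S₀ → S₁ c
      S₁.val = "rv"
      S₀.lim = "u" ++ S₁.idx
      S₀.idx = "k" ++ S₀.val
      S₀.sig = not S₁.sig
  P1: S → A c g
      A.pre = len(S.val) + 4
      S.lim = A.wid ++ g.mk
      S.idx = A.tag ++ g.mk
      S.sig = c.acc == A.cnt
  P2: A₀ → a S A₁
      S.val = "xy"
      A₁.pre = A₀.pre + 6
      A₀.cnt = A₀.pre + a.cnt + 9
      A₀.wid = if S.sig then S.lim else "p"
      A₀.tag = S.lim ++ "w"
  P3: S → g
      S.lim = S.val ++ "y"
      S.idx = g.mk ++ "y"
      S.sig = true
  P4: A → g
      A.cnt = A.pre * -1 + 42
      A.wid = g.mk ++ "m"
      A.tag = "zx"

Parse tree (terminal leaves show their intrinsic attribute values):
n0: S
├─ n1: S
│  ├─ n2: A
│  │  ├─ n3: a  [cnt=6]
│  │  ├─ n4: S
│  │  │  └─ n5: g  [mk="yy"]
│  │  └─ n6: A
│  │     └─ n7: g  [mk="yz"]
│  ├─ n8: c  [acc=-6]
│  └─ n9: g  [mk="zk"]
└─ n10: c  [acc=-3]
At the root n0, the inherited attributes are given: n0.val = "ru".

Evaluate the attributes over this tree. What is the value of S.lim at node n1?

1. n0.val = "ru"  [given at root]
2. n1.val = "rv"  ["rv"]
3. n2.pre = 6  [len(S.val) + 4]
4. n3.cnt = 6  [terminal]
5. n4.val = "xy"  ["xy"]
6. n5.mk = "yy"  [terminal]
7. n4.lim = "xyy"  [S.val ++ "y"]
8. n4.idx = "yyy"  [g.mk ++ "y"]
9. n4.sig = true  [true]
10. n6.pre = 12  [A₀.pre + 6]
11. n7.mk = "yz"  [terminal]
12. n6.cnt = 30  [A.pre * -1 + 42]
13. n6.wid = "yzm"  [g.mk ++ "m"]
14. n6.tag = "zx"  ["zx"]
15. n2.cnt = 21  [A₀.pre + a.cnt + 9]
16. n2.wid = "xyy"  [if S.sig then S.lim else "p"]
17. n2.tag = "xyyw"  [S.lim ++ "w"]
18. n8.acc = -6  [terminal]
19. n9.mk = "zk"  [terminal]
20. n1.lim = "xyyzk"  [A.wid ++ g.mk]
21. n1.idx = "xyywzk"  [A.tag ++ g.mk]
22. n1.sig = false  [c.acc == A.cnt]
23. n10.acc = -3  [terminal]
24. n0.lim = "uxyywzk"  ["u" ++ S₁.idx]
25. n0.idx = "kru"  ["k" ++ S₀.val]
26. n0.sig = true  [not S₁.sig]

"xyyzk"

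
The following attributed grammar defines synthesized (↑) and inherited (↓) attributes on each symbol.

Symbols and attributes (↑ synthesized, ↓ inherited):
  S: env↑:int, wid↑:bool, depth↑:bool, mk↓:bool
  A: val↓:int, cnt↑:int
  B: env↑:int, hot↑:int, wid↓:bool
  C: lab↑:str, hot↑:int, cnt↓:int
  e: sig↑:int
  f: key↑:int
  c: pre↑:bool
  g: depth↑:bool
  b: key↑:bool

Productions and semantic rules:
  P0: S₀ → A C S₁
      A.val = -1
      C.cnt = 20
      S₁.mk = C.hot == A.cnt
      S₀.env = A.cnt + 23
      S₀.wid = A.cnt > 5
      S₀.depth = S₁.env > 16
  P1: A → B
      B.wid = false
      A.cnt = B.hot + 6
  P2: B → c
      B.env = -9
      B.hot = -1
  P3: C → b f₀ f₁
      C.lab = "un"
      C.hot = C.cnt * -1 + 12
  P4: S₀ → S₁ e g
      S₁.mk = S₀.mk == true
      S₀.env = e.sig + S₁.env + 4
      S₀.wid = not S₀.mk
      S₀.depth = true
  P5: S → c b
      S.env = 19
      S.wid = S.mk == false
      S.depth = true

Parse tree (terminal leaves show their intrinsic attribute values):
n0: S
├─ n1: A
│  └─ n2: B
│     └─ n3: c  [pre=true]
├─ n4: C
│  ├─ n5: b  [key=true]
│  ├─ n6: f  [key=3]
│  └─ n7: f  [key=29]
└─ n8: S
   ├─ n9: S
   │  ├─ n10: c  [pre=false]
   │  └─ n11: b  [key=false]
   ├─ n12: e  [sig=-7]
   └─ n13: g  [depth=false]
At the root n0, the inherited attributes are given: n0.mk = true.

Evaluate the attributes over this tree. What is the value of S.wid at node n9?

true

1. n0.mk = true  [given at root]
2. n1.val = -1  [-1]
3. n2.wid = false  [false]
4. n3.pre = true  [terminal]
5. n2.env = -9  [-9]
6. n2.hot = -1  [-1]
7. n1.cnt = 5  [B.hot + 6]
8. n4.cnt = 20  [20]
9. n5.key = true  [terminal]
10. n6.key = 3  [terminal]
11. n7.key = 29  [terminal]
12. n4.lab = "un"  ["un"]
13. n4.hot = -8  [C.cnt * -1 + 12]
14. n8.mk = false  [C.hot == A.cnt]
15. n9.mk = false  [S₀.mk == true]
16. n10.pre = false  [terminal]
17. n11.key = false  [terminal]
18. n9.env = 19  [19]
19. n9.wid = true  [S.mk == false]
20. n9.depth = true  [true]
21. n12.sig = -7  [terminal]
22. n13.depth = false  [terminal]
23. n8.env = 16  [e.sig + S₁.env + 4]
24. n8.wid = true  [not S₀.mk]
25. n8.depth = true  [true]
26. n0.env = 28  [A.cnt + 23]
27. n0.wid = false  [A.cnt > 5]
28. n0.depth = false  [S₁.env > 16]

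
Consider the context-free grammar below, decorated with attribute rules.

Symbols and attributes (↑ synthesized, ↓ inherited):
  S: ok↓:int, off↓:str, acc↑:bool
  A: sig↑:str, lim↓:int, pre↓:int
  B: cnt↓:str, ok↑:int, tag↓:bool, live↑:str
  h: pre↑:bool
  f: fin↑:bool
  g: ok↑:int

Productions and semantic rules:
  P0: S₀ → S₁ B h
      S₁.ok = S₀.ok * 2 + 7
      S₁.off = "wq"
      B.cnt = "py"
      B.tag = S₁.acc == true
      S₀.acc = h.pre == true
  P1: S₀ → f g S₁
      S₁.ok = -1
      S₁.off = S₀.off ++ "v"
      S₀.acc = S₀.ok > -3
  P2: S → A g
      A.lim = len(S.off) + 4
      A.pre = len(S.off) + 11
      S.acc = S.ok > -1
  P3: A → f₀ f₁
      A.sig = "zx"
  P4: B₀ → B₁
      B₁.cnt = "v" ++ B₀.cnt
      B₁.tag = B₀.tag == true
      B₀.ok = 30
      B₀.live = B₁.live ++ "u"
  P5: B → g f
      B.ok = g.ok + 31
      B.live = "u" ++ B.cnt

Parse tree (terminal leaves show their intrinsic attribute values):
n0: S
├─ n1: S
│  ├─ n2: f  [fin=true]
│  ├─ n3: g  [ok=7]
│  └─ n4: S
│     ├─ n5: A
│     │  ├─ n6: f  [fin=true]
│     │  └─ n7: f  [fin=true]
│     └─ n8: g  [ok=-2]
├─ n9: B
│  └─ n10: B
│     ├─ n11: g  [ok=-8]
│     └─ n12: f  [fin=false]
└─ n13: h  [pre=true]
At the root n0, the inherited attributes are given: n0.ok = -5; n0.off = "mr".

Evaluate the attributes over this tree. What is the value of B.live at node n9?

1. n0.ok = -5  [given at root]
2. n0.off = "mr"  [given at root]
3. n1.ok = -3  [S₀.ok * 2 + 7]
4. n1.off = "wq"  ["wq"]
5. n2.fin = true  [terminal]
6. n3.ok = 7  [terminal]
7. n4.ok = -1  [-1]
8. n4.off = "wqv"  [S₀.off ++ "v"]
9. n5.lim = 7  [len(S.off) + 4]
10. n5.pre = 14  [len(S.off) + 11]
11. n6.fin = true  [terminal]
12. n7.fin = true  [terminal]
13. n5.sig = "zx"  ["zx"]
14. n8.ok = -2  [terminal]
15. n4.acc = false  [S.ok > -1]
16. n1.acc = false  [S₀.ok > -3]
17. n9.cnt = "py"  ["py"]
18. n9.tag = false  [S₁.acc == true]
19. n10.cnt = "vpy"  ["v" ++ B₀.cnt]
20. n10.tag = false  [B₀.tag == true]
21. n11.ok = -8  [terminal]
22. n12.fin = false  [terminal]
23. n10.ok = 23  [g.ok + 31]
24. n10.live = "uvpy"  ["u" ++ B.cnt]
25. n9.ok = 30  [30]
26. n9.live = "uvpyu"  [B₁.live ++ "u"]
27. n13.pre = true  [terminal]
28. n0.acc = true  [h.pre == true]

"uvpyu"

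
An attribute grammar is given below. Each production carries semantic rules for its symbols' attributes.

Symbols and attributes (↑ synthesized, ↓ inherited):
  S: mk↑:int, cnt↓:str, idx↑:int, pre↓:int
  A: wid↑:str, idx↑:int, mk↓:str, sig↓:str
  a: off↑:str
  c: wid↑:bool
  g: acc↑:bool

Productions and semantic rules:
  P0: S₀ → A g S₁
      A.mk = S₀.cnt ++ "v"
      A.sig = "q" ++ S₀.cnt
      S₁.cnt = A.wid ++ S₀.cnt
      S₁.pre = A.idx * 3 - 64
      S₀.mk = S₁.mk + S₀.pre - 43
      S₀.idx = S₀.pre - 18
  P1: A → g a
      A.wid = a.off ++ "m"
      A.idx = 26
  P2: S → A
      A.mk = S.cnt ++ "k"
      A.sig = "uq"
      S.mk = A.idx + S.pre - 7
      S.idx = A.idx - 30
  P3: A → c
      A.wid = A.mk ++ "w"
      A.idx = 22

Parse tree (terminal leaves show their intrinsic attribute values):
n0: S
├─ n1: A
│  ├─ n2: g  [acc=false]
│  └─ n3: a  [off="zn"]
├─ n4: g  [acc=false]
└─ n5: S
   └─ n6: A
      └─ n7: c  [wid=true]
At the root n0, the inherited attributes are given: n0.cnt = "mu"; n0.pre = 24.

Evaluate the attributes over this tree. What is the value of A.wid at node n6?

"znmmukw"

1. n0.cnt = "mu"  [given at root]
2. n0.pre = 24  [given at root]
3. n1.mk = "muv"  [S₀.cnt ++ "v"]
4. n1.sig = "qmu"  ["q" ++ S₀.cnt]
5. n2.acc = false  [terminal]
6. n3.off = "zn"  [terminal]
7. n1.wid = "znm"  [a.off ++ "m"]
8. n1.idx = 26  [26]
9. n4.acc = false  [terminal]
10. n5.cnt = "znmmu"  [A.wid ++ S₀.cnt]
11. n5.pre = 14  [A.idx * 3 - 64]
12. n6.mk = "znmmuk"  [S.cnt ++ "k"]
13. n6.sig = "uq"  ["uq"]
14. n7.wid = true  [terminal]
15. n6.wid = "znmmukw"  [A.mk ++ "w"]
16. n6.idx = 22  [22]
17. n5.mk = 29  [A.idx + S.pre - 7]
18. n5.idx = -8  [A.idx - 30]
19. n0.mk = 10  [S₁.mk + S₀.pre - 43]
20. n0.idx = 6  [S₀.pre - 18]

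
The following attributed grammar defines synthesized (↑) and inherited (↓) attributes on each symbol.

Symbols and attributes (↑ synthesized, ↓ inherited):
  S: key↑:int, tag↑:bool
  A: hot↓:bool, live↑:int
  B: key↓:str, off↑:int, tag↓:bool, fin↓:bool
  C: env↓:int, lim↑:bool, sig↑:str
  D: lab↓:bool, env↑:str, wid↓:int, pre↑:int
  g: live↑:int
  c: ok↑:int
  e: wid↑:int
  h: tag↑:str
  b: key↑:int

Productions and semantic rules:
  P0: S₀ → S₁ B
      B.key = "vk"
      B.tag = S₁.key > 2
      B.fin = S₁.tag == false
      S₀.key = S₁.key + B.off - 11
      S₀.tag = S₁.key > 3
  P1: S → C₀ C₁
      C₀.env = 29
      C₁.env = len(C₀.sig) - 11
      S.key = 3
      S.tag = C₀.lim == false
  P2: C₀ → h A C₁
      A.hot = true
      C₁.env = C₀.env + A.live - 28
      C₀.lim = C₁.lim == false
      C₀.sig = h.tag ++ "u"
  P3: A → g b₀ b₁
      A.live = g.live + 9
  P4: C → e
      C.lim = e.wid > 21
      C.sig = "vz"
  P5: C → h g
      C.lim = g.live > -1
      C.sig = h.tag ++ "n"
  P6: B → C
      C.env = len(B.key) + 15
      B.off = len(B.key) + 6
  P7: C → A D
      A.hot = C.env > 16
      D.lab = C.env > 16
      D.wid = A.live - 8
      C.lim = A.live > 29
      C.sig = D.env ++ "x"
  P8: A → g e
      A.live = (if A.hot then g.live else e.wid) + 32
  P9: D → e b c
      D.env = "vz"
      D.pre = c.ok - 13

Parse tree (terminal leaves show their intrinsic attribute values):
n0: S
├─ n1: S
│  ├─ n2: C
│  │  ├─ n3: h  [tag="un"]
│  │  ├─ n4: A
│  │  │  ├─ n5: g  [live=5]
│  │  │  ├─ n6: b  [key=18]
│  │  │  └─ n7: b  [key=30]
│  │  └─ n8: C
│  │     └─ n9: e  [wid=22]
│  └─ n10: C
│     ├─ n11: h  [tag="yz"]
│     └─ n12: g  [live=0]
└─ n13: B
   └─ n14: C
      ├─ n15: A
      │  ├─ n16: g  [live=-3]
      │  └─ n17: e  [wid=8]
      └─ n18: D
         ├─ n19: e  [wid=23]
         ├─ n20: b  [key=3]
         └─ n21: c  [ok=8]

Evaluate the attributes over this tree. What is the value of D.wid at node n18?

1. n2.env = 29  [29]
2. n3.tag = "un"  [terminal]
3. n4.hot = true  [true]
4. n5.live = 5  [terminal]
5. n6.key = 18  [terminal]
6. n7.key = 30  [terminal]
7. n4.live = 14  [g.live + 9]
8. n8.env = 15  [C₀.env + A.live - 28]
9. n9.wid = 22  [terminal]
10. n8.lim = true  [e.wid > 21]
11. n8.sig = "vz"  ["vz"]
12. n2.lim = false  [C₁.lim == false]
13. n2.sig = "unu"  [h.tag ++ "u"]
14. n10.env = -8  [len(C₀.sig) - 11]
15. n11.tag = "yz"  [terminal]
16. n12.live = 0  [terminal]
17. n10.lim = true  [g.live > -1]
18. n10.sig = "yzn"  [h.tag ++ "n"]
19. n1.key = 3  [3]
20. n1.tag = true  [C₀.lim == false]
21. n13.key = "vk"  ["vk"]
22. n13.tag = true  [S₁.key > 2]
23. n13.fin = false  [S₁.tag == false]
24. n14.env = 17  [len(B.key) + 15]
25. n15.hot = true  [C.env > 16]
26. n16.live = -3  [terminal]
27. n17.wid = 8  [terminal]
28. n15.live = 29  [(if A.hot then g.live else e.wid) + 32]
29. n18.lab = true  [C.env > 16]
30. n18.wid = 21  [A.live - 8]
31. n19.wid = 23  [terminal]
32. n20.key = 3  [terminal]
33. n21.ok = 8  [terminal]
34. n18.env = "vz"  ["vz"]
35. n18.pre = -5  [c.ok - 13]
36. n14.lim = false  [A.live > 29]
37. n14.sig = "vzx"  [D.env ++ "x"]
38. n13.off = 8  [len(B.key) + 6]
39. n0.key = 0  [S₁.key + B.off - 11]
40. n0.tag = false  [S₁.key > 3]

21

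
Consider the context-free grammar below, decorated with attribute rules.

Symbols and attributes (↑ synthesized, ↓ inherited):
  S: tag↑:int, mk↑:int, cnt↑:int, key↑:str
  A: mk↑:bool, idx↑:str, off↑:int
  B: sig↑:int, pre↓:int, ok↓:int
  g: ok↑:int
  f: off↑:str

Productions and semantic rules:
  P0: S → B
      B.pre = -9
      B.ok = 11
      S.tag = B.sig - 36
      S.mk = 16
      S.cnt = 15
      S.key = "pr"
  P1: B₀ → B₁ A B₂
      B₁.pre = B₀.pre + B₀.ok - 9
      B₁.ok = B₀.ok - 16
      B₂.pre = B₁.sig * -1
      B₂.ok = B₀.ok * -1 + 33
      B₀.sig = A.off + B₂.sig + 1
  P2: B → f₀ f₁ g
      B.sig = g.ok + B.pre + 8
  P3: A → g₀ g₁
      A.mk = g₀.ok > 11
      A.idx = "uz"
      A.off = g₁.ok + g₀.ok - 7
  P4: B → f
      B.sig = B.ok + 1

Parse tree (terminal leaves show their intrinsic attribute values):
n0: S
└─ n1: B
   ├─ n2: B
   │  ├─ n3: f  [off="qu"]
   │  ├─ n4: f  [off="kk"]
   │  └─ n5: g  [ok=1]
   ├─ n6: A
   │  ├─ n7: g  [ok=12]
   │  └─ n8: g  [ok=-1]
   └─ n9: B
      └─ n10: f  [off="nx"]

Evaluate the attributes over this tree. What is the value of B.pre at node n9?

-2

1. n1.pre = -9  [-9]
2. n1.ok = 11  [11]
3. n2.pre = -7  [B₀.pre + B₀.ok - 9]
4. n2.ok = -5  [B₀.ok - 16]
5. n3.off = "qu"  [terminal]
6. n4.off = "kk"  [terminal]
7. n5.ok = 1  [terminal]
8. n2.sig = 2  [g.ok + B.pre + 8]
9. n7.ok = 12  [terminal]
10. n8.ok = -1  [terminal]
11. n6.mk = true  [g₀.ok > 11]
12. n6.idx = "uz"  ["uz"]
13. n6.off = 4  [g₁.ok + g₀.ok - 7]
14. n9.pre = -2  [B₁.sig * -1]
15. n9.ok = 22  [B₀.ok * -1 + 33]
16. n10.off = "nx"  [terminal]
17. n9.sig = 23  [B.ok + 1]
18. n1.sig = 28  [A.off + B₂.sig + 1]
19. n0.tag = -8  [B.sig - 36]
20. n0.mk = 16  [16]
21. n0.cnt = 15  [15]
22. n0.key = "pr"  ["pr"]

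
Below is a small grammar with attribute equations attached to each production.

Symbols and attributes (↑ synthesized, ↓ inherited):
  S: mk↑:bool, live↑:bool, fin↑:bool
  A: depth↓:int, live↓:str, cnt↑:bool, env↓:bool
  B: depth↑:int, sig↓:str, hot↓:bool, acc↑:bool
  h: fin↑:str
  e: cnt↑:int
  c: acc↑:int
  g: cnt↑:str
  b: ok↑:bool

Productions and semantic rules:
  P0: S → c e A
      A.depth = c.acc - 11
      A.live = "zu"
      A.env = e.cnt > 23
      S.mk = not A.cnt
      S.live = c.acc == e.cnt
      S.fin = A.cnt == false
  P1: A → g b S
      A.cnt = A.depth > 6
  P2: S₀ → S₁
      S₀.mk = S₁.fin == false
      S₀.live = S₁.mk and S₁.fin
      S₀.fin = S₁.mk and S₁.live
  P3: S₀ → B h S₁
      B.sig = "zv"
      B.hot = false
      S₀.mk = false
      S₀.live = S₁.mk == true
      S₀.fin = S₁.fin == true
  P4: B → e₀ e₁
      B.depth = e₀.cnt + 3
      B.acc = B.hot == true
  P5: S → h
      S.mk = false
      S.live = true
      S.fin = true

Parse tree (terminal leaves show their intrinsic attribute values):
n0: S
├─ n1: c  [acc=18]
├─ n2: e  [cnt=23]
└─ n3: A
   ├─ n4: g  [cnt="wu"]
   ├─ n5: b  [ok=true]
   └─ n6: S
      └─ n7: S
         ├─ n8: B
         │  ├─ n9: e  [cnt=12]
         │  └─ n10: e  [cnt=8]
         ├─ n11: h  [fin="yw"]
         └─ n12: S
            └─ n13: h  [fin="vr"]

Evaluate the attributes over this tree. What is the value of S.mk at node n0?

false

1. n1.acc = 18  [terminal]
2. n2.cnt = 23  [terminal]
3. n3.depth = 7  [c.acc - 11]
4. n3.live = "zu"  ["zu"]
5. n3.env = false  [e.cnt > 23]
6. n4.cnt = "wu"  [terminal]
7. n5.ok = true  [terminal]
8. n8.sig = "zv"  ["zv"]
9. n8.hot = false  [false]
10. n9.cnt = 12  [terminal]
11. n10.cnt = 8  [terminal]
12. n8.depth = 15  [e₀.cnt + 3]
13. n8.acc = false  [B.hot == true]
14. n11.fin = "yw"  [terminal]
15. n13.fin = "vr"  [terminal]
16. n12.mk = false  [false]
17. n12.live = true  [true]
18. n12.fin = true  [true]
19. n7.mk = false  [false]
20. n7.live = false  [S₁.mk == true]
21. n7.fin = true  [S₁.fin == true]
22. n6.mk = false  [S₁.fin == false]
23. n6.live = false  [S₁.mk and S₁.fin]
24. n6.fin = false  [S₁.mk and S₁.live]
25. n3.cnt = true  [A.depth > 6]
26. n0.mk = false  [not A.cnt]
27. n0.live = false  [c.acc == e.cnt]
28. n0.fin = false  [A.cnt == false]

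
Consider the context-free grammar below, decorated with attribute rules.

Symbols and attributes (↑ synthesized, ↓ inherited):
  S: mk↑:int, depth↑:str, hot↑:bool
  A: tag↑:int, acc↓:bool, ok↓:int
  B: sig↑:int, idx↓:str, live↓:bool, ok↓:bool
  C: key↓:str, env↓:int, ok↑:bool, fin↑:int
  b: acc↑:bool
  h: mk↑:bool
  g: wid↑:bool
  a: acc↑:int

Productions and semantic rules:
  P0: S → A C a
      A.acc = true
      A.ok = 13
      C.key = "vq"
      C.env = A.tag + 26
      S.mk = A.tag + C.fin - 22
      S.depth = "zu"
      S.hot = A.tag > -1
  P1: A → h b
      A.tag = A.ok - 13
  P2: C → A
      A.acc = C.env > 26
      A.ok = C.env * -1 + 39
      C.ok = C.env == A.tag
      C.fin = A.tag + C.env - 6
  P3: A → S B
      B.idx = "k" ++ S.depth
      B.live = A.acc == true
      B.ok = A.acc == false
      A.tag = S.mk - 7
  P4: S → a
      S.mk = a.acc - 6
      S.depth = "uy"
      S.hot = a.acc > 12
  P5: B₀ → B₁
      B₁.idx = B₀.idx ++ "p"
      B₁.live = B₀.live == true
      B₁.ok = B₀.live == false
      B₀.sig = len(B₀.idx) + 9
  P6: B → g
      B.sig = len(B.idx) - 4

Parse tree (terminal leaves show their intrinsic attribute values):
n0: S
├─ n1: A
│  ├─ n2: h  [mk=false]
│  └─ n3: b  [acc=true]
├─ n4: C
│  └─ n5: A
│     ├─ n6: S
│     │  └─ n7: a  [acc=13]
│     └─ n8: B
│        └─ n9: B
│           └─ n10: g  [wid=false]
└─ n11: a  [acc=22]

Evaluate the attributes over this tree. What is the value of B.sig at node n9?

0

1. n1.acc = true  [true]
2. n1.ok = 13  [13]
3. n2.mk = false  [terminal]
4. n3.acc = true  [terminal]
5. n1.tag = 0  [A.ok - 13]
6. n4.key = "vq"  ["vq"]
7. n4.env = 26  [A.tag + 26]
8. n5.acc = false  [C.env > 26]
9. n5.ok = 13  [C.env * -1 + 39]
10. n7.acc = 13  [terminal]
11. n6.mk = 7  [a.acc - 6]
12. n6.depth = "uy"  ["uy"]
13. n6.hot = true  [a.acc > 12]
14. n8.idx = "kuy"  ["k" ++ S.depth]
15. n8.live = false  [A.acc == true]
16. n8.ok = true  [A.acc == false]
17. n9.idx = "kuyp"  [B₀.idx ++ "p"]
18. n9.live = false  [B₀.live == true]
19. n9.ok = true  [B₀.live == false]
20. n10.wid = false  [terminal]
21. n9.sig = 0  [len(B.idx) - 4]
22. n8.sig = 12  [len(B₀.idx) + 9]
23. n5.tag = 0  [S.mk - 7]
24. n4.ok = false  [C.env == A.tag]
25. n4.fin = 20  [A.tag + C.env - 6]
26. n11.acc = 22  [terminal]
27. n0.mk = -2  [A.tag + C.fin - 22]
28. n0.depth = "zu"  ["zu"]
29. n0.hot = true  [A.tag > -1]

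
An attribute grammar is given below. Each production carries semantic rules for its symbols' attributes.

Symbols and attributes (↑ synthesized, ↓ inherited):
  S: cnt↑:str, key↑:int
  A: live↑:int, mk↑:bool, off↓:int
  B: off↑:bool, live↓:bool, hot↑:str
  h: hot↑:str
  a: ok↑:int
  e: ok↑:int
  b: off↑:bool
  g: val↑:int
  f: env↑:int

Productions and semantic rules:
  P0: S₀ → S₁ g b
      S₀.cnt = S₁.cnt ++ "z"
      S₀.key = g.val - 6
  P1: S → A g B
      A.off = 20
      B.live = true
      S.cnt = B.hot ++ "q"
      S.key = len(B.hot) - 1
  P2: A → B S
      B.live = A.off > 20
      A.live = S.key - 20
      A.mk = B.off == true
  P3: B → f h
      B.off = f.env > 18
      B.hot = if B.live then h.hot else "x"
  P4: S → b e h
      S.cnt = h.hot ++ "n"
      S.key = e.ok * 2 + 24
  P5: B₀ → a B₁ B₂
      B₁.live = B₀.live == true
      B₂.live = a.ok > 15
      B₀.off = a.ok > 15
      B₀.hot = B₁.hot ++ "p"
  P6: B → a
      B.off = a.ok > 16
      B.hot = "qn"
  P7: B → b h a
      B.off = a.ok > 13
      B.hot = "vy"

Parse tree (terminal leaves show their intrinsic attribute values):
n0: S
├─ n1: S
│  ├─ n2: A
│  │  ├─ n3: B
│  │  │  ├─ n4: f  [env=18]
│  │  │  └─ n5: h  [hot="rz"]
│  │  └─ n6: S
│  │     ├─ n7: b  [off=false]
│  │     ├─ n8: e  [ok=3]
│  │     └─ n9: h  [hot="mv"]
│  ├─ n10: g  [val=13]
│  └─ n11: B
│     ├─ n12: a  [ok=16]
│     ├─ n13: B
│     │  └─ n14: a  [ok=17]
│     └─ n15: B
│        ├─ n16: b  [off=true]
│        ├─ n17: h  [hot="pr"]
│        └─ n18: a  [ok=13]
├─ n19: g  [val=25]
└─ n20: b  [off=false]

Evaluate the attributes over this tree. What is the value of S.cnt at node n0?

1. n2.off = 20  [20]
2. n3.live = false  [A.off > 20]
3. n4.env = 18  [terminal]
4. n5.hot = "rz"  [terminal]
5. n3.off = false  [f.env > 18]
6. n3.hot = "x"  [if B.live then h.hot else "x"]
7. n7.off = false  [terminal]
8. n8.ok = 3  [terminal]
9. n9.hot = "mv"  [terminal]
10. n6.cnt = "mvn"  [h.hot ++ "n"]
11. n6.key = 30  [e.ok * 2 + 24]
12. n2.live = 10  [S.key - 20]
13. n2.mk = false  [B.off == true]
14. n10.val = 13  [terminal]
15. n11.live = true  [true]
16. n12.ok = 16  [terminal]
17. n13.live = true  [B₀.live == true]
18. n14.ok = 17  [terminal]
19. n13.off = true  [a.ok > 16]
20. n13.hot = "qn"  ["qn"]
21. n15.live = true  [a.ok > 15]
22. n16.off = true  [terminal]
23. n17.hot = "pr"  [terminal]
24. n18.ok = 13  [terminal]
25. n15.off = false  [a.ok > 13]
26. n15.hot = "vy"  ["vy"]
27. n11.off = true  [a.ok > 15]
28. n11.hot = "qnp"  [B₁.hot ++ "p"]
29. n1.cnt = "qnpq"  [B.hot ++ "q"]
30. n1.key = 2  [len(B.hot) - 1]
31. n19.val = 25  [terminal]
32. n20.off = false  [terminal]
33. n0.cnt = "qnpqz"  [S₁.cnt ++ "z"]
34. n0.key = 19  [g.val - 6]

"qnpqz"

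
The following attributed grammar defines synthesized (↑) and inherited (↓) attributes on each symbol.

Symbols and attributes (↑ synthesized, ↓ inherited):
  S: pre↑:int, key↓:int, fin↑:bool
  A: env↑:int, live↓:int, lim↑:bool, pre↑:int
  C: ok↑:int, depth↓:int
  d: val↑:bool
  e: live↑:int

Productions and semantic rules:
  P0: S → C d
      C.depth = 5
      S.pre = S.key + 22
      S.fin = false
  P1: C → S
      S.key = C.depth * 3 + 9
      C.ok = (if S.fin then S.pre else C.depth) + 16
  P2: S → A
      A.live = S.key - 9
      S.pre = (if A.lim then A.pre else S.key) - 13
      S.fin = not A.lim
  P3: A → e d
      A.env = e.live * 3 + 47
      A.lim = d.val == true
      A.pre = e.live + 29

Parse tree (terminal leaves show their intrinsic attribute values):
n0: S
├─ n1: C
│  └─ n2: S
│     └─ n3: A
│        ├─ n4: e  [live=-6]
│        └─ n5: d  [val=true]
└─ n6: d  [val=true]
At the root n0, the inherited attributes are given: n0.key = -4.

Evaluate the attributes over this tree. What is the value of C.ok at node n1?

1. n0.key = -4  [given at root]
2. n1.depth = 5  [5]
3. n2.key = 24  [C.depth * 3 + 9]
4. n3.live = 15  [S.key - 9]
5. n4.live = -6  [terminal]
6. n5.val = true  [terminal]
7. n3.env = 29  [e.live * 3 + 47]
8. n3.lim = true  [d.val == true]
9. n3.pre = 23  [e.live + 29]
10. n2.pre = 10  [(if A.lim then A.pre else S.key) - 13]
11. n2.fin = false  [not A.lim]
12. n1.ok = 21  [(if S.fin then S.pre else C.depth) + 16]
13. n6.val = true  [terminal]
14. n0.pre = 18  [S.key + 22]
15. n0.fin = false  [false]

21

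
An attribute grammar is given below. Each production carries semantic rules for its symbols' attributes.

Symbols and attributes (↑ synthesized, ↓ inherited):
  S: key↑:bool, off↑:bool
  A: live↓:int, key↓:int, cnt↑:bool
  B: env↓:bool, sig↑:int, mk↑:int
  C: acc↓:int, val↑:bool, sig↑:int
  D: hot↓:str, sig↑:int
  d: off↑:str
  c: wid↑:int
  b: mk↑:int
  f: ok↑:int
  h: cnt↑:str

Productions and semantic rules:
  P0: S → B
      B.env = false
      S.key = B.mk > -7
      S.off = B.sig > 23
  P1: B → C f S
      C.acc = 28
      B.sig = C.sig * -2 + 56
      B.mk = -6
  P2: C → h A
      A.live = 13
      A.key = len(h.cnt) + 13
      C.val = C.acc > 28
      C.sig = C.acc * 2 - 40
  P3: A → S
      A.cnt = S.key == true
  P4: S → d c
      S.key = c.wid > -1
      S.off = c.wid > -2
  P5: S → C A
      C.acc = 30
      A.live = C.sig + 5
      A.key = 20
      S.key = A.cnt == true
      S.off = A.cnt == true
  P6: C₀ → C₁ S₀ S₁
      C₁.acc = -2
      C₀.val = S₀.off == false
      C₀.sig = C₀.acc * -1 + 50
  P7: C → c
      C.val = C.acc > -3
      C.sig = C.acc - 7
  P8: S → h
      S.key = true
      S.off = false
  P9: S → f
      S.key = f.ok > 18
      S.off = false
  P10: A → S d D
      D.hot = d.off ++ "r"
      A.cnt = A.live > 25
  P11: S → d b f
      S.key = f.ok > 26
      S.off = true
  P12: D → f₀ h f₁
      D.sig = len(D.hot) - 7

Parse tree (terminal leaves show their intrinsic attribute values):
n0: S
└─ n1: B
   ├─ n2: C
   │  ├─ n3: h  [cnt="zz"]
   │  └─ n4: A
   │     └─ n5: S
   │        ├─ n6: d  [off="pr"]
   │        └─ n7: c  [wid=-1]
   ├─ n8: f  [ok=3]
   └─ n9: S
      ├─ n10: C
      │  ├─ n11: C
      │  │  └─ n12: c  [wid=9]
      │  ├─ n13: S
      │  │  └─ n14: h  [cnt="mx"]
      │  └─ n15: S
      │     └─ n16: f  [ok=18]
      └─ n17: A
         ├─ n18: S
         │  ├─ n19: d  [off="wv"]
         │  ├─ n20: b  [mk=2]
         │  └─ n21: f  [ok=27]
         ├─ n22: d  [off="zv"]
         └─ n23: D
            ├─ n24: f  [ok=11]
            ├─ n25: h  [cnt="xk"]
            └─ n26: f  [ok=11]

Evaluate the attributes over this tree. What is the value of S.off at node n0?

true

1. n1.env = false  [false]
2. n2.acc = 28  [28]
3. n3.cnt = "zz"  [terminal]
4. n4.live = 13  [13]
5. n4.key = 15  [len(h.cnt) + 13]
6. n6.off = "pr"  [terminal]
7. n7.wid = -1  [terminal]
8. n5.key = false  [c.wid > -1]
9. n5.off = true  [c.wid > -2]
10. n4.cnt = false  [S.key == true]
11. n2.val = false  [C.acc > 28]
12. n2.sig = 16  [C.acc * 2 - 40]
13. n8.ok = 3  [terminal]
14. n10.acc = 30  [30]
15. n11.acc = -2  [-2]
16. n12.wid = 9  [terminal]
17. n11.val = true  [C.acc > -3]
18. n11.sig = -9  [C.acc - 7]
19. n14.cnt = "mx"  [terminal]
20. n13.key = true  [true]
21. n13.off = false  [false]
22. n16.ok = 18  [terminal]
23. n15.key = false  [f.ok > 18]
24. n15.off = false  [false]
25. n10.val = true  [S₀.off == false]
26. n10.sig = 20  [C₀.acc * -1 + 50]
27. n17.live = 25  [C.sig + 5]
28. n17.key = 20  [20]
29. n19.off = "wv"  [terminal]
30. n20.mk = 2  [terminal]
31. n21.ok = 27  [terminal]
32. n18.key = true  [f.ok > 26]
33. n18.off = true  [true]
34. n22.off = "zv"  [terminal]
35. n23.hot = "zvr"  [d.off ++ "r"]
36. n24.ok = 11  [terminal]
37. n25.cnt = "xk"  [terminal]
38. n26.ok = 11  [terminal]
39. n23.sig = -4  [len(D.hot) - 7]
40. n17.cnt = false  [A.live > 25]
41. n9.key = false  [A.cnt == true]
42. n9.off = false  [A.cnt == true]
43. n1.sig = 24  [C.sig * -2 + 56]
44. n1.mk = -6  [-6]
45. n0.key = true  [B.mk > -7]
46. n0.off = true  [B.sig > 23]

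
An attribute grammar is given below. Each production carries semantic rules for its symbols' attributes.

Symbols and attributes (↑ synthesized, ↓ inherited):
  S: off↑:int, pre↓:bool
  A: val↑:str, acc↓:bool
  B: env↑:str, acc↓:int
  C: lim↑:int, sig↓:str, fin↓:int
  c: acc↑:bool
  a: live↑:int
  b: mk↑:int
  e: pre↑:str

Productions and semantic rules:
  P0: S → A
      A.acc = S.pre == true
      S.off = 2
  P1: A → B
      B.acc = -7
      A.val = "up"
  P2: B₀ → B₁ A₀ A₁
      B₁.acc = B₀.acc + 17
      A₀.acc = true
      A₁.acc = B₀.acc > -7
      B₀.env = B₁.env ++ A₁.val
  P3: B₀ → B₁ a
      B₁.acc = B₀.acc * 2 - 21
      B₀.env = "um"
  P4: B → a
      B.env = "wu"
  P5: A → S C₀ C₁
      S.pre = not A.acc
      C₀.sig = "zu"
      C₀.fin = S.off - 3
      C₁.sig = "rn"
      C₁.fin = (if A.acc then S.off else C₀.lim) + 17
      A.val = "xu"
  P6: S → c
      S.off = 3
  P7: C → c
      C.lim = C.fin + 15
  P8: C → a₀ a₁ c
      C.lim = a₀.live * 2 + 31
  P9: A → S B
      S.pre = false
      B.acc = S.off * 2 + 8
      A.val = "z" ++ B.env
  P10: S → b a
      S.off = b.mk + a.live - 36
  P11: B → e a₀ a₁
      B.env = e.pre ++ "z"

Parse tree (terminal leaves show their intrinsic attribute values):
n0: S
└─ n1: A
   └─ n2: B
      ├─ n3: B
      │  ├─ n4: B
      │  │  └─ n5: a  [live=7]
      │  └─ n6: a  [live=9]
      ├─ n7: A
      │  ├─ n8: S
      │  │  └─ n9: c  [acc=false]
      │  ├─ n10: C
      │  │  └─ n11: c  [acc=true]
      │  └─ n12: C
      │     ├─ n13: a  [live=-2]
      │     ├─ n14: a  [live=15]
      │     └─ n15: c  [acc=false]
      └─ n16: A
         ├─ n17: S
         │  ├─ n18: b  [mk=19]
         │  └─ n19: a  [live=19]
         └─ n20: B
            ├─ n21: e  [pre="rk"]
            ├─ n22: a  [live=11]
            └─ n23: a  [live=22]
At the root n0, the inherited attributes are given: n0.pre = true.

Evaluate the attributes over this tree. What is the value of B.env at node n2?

"umzrkz"

1. n0.pre = true  [given at root]
2. n1.acc = true  [S.pre == true]
3. n2.acc = -7  [-7]
4. n3.acc = 10  [B₀.acc + 17]
5. n4.acc = -1  [B₀.acc * 2 - 21]
6. n5.live = 7  [terminal]
7. n4.env = "wu"  ["wu"]
8. n6.live = 9  [terminal]
9. n3.env = "um"  ["um"]
10. n7.acc = true  [true]
11. n8.pre = false  [not A.acc]
12. n9.acc = false  [terminal]
13. n8.off = 3  [3]
14. n10.sig = "zu"  ["zu"]
15. n10.fin = 0  [S.off - 3]
16. n11.acc = true  [terminal]
17. n10.lim = 15  [C.fin + 15]
18. n12.sig = "rn"  ["rn"]
19. n12.fin = 20  [(if A.acc then S.off else C₀.lim) + 17]
20. n13.live = -2  [terminal]
21. n14.live = 15  [terminal]
22. n15.acc = false  [terminal]
23. n12.lim = 27  [a₀.live * 2 + 31]
24. n7.val = "xu"  ["xu"]
25. n16.acc = false  [B₀.acc > -7]
26. n17.pre = false  [false]
27. n18.mk = 19  [terminal]
28. n19.live = 19  [terminal]
29. n17.off = 2  [b.mk + a.live - 36]
30. n20.acc = 12  [S.off * 2 + 8]
31. n21.pre = "rk"  [terminal]
32. n22.live = 11  [terminal]
33. n23.live = 22  [terminal]
34. n20.env = "rkz"  [e.pre ++ "z"]
35. n16.val = "zrkz"  ["z" ++ B.env]
36. n2.env = "umzrkz"  [B₁.env ++ A₁.val]
37. n1.val = "up"  ["up"]
38. n0.off = 2  [2]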